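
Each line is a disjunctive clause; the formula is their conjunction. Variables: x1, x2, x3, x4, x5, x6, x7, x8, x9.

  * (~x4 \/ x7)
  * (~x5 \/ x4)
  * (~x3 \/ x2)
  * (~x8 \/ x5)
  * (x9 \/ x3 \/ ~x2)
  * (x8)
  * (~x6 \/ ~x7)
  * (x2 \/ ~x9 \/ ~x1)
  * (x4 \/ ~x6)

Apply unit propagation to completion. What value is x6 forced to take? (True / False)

False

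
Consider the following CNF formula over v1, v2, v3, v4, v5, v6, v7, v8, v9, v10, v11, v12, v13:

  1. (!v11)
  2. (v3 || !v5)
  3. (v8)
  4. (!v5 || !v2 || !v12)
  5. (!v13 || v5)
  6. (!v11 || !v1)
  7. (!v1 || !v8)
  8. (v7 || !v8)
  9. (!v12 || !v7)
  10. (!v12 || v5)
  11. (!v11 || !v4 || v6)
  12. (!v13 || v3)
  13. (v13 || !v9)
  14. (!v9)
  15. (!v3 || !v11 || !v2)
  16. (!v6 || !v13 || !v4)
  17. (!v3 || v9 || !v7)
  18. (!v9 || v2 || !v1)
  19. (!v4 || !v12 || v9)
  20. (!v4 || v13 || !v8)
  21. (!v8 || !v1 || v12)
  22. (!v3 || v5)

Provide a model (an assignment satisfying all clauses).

Unit propagation: (!v11) forces v11 = False.
Unit propagation: (v8) forces v8 = True.
The clause (!v1) is unit: v1 must be False.
The clause (v7) is unit: v7 must be True.
The clause (!v12) is unit: v12 must be False.
Unit propagation: (!v9) forces v9 = False.
The clause (!v3) is unit: v3 must be False.
Unit propagation: (!v5) forces v5 = False.
Unit propagation: (!v13) forces v13 = False.
The clause (!v4) is unit: v4 must be False.
v2, v6, v10 are now unconstrained; take v2 = True, v6 = False, v10 = True.
Every clause has at least one true literal under this assignment.

v1=F, v2=T, v3=F, v4=F, v5=F, v6=F, v7=T, v8=T, v9=F, v10=T, v11=F, v12=F, v13=F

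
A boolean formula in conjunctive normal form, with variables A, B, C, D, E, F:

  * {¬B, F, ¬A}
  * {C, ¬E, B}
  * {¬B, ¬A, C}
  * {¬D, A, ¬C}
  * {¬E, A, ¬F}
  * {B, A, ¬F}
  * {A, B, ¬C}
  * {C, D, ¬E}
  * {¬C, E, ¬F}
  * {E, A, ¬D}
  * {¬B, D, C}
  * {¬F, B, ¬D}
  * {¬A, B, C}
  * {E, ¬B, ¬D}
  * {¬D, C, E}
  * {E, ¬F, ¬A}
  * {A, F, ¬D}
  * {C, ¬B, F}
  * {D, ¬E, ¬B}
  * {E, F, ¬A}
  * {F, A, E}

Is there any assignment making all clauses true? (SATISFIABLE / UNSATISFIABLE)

Try A = True.
For the remaining variables, B = False, C = True, D = False, E = True, F = True works.
So A=T  B=F  C=T  D=F  E=T  F=T is a satisfying assignment.

SATISFIABLE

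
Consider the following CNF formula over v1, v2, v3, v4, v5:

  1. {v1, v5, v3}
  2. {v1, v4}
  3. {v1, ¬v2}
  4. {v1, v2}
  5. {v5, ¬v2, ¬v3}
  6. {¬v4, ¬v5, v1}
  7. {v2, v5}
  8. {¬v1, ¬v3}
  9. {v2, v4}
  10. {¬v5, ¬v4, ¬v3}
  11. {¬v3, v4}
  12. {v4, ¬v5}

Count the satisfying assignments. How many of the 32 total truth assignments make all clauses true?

The models are:
  v1=1 v2=0 v3=0 v4=1 v5=1
  v1=1 v2=1 v3=0 v4=0 v5=0
  v1=1 v2=1 v3=0 v4=1 v5=0
  v1=1 v2=1 v3=0 v4=1 v5=1
That's 4 in total.

4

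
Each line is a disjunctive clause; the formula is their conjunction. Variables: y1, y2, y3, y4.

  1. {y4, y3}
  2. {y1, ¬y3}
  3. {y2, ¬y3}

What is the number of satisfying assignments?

The models are:
  y1=F y2=F y3=F y4=T
  y1=F y2=T y3=F y4=T
  y1=T y2=F y3=F y4=T
  y1=T y2=T y3=F y4=T
  y1=T y2=T y3=T y4=F
  y1=T y2=T y3=T y4=T
Count: 6.

6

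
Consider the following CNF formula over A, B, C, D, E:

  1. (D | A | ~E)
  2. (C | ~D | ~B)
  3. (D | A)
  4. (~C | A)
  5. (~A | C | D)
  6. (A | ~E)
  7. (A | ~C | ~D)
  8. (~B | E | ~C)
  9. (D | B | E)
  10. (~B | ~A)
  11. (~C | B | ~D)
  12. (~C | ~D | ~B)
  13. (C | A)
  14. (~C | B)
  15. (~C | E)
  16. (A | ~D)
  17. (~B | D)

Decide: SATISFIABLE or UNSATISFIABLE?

SATISFIABLE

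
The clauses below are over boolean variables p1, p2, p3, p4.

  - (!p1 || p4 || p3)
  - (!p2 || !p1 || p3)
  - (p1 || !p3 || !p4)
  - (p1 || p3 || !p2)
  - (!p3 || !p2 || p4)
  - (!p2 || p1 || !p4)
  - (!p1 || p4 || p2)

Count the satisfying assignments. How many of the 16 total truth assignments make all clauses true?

The models are:
  p1=0 p2=0 p3=0 p4=0
  p1=0 p2=0 p3=0 p4=1
  p1=0 p2=0 p3=1 p4=0
  p1=1 p2=0 p3=0 p4=1
  p1=1 p2=0 p3=1 p4=1
  p1=1 p2=1 p3=1 p4=1
That's 6 in total.

6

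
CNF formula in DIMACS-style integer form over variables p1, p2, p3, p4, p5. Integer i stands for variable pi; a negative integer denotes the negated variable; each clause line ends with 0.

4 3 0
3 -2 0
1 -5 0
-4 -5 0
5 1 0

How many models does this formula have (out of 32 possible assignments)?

Satisfying assignments:
  p1=T p2=F p3=F p4=T p5=F
  p1=T p2=F p3=T p4=F p5=F
  p1=T p2=F p3=T p4=F p5=T
  p1=T p2=F p3=T p4=T p5=F
  p1=T p2=T p3=T p4=F p5=F
  p1=T p2=T p3=T p4=F p5=T
  p1=T p2=T p3=T p4=T p5=F
Count: 7.

7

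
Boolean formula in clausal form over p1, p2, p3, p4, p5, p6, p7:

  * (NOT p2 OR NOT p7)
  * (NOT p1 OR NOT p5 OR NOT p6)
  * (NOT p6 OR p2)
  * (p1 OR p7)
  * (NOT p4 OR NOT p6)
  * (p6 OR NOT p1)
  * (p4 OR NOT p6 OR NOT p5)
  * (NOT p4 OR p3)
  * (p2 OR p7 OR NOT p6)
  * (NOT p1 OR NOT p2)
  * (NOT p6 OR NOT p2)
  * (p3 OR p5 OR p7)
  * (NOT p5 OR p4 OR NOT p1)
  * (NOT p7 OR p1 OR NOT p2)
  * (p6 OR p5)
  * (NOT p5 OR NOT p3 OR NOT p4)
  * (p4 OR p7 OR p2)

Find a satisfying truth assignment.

p1=False  p2=False  p3=False  p4=False  p5=True  p6=False  p7=True

Set p1 = False and propagate.
  then p7 is forced to True.
  then p2 is forced to False.
  then p6 is forced to False.
  then p5 is forced to True.
Set p3 = False and propagate.
  then p4 is forced to False.
Check each clause:
  1. (NOT p7 OR NOT p2) — NOT p2 is true.
  2. (NOT p5 OR NOT p6 OR NOT p1) — NOT p6 is true.
  3. (NOT p6 OR p2) — NOT p6 is true.
  4. (p1 OR p7) — p7 is true.
  5. (NOT p4 OR NOT p6) — NOT p6 is true.
  6. (p6 OR NOT p1) — NOT p1 is true.
  7. (NOT p6 OR NOT p5 OR p4) — NOT p6 is true.
  8. (p3 OR NOT p4) — NOT p4 is true.
  9. (p2 OR p7 OR NOT p6) — NOT p6 is true.
  10. (NOT p2 OR NOT p1) — NOT p2 is true.
  11. (NOT p2 OR NOT p6) — NOT p6 is true.
  12. (p7 OR p5 OR p3) — p5 is true.
  13. (NOT p5 OR p4 OR NOT p1) — NOT p1 is true.
  14. (NOT p7 OR NOT p2 OR p1) — NOT p2 is true.
  15. (p6 OR p5) — p5 is true.
  16. (NOT p3 OR NOT p5 OR NOT p4) — NOT p4 is true.
  17. (p7 OR p4 OR p2) — p7 is true.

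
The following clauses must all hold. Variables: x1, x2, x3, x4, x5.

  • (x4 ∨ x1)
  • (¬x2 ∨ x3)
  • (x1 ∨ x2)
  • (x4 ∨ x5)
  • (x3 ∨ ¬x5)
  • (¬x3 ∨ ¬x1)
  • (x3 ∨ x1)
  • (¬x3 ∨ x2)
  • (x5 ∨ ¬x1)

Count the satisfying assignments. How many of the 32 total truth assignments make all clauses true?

The models are:
  x1=0 x2=1 x3=1 x4=1 x5=0
  x1=0 x2=1 x3=1 x4=1 x5=1
That's 2 in total.

2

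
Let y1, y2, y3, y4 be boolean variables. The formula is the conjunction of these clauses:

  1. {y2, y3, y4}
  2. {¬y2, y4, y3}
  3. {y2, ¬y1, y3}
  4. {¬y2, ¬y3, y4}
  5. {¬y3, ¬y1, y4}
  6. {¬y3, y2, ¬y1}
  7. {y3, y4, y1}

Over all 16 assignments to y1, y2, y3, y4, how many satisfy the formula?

7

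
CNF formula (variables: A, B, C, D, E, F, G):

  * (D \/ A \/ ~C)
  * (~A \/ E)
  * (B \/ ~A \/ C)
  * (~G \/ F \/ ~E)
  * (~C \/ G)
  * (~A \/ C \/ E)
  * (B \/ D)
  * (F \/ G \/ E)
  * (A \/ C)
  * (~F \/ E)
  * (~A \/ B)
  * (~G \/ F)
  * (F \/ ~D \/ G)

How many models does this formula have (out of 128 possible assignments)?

9

Case analysis on A and C:
  A=T, C=T: remaining (B,D,E,F,G) ∈ {(T,F,T,T,T); (T,T,T,T,T)} — 2.
  A=T, C=F: 5 of the 32 assignments to (B,D,E,F,G) work.
  A=F, C=T: remaining (B,D,E,F,G) ∈ {(F,T,T,T,T); (T,T,T,T,T)} — 2.
  A=F, C=F: a clause becomes empty — 0.
Total: 2 + 5 + 2 + 0 = 9.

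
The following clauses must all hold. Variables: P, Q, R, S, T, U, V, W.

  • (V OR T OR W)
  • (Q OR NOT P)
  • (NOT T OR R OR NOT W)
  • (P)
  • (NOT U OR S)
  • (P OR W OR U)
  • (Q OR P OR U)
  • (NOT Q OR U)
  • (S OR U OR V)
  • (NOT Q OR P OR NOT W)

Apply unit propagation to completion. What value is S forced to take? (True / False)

(P) is a unit clause: P = True.
From (NOT P OR Q) and P = True: Q = True.
From (NOT Q OR U) and Q = True: U = True.
(NOT U OR S): since U = True, the clause reduces to (S). S = True.

True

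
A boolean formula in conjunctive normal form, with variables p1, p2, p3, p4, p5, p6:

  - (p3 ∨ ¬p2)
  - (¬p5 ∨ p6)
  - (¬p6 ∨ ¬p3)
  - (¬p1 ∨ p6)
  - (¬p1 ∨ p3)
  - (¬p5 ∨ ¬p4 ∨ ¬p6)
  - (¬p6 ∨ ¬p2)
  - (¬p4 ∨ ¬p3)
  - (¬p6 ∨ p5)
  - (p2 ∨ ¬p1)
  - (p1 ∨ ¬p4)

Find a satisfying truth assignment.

p1=0  p2=0  p3=0  p4=0  p5=0  p6=0

p4 occurs only negated in the remaining clauses — set p4 = False.
Set p1 = False and propagate.
For the remaining variables, p2 = False, p3 = False, p5 = False, p6 = False works.
Every clause has at least one true literal under this assignment.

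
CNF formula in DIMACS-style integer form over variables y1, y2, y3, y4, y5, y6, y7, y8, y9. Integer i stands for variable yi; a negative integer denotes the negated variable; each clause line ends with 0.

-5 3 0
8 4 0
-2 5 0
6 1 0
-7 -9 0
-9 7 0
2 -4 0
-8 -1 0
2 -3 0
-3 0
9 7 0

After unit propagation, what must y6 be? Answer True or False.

(~y3) stands alone — y3 = False.
From (y3 \/ ~y5) and y3 = False: y5 = False.
In (y5 \/ ~y2), y5 is now false; ~y2 must hold, so y2 = False.
In (y2 \/ ~y4), y2 is now false; ~y4 must hold, so y4 = False.
In (y4 \/ y8), y4 is now false; y8 must hold, so y8 = True.
(~y8 \/ ~y1) with y8 = True leaves only ~y1, so y1 = False.
(y1 \/ y6): since y1 = False, the clause reduces to (y6). y6 = True.

True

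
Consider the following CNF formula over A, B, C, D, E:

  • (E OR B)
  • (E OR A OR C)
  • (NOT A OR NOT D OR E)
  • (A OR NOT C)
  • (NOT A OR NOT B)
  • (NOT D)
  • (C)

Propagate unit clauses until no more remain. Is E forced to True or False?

True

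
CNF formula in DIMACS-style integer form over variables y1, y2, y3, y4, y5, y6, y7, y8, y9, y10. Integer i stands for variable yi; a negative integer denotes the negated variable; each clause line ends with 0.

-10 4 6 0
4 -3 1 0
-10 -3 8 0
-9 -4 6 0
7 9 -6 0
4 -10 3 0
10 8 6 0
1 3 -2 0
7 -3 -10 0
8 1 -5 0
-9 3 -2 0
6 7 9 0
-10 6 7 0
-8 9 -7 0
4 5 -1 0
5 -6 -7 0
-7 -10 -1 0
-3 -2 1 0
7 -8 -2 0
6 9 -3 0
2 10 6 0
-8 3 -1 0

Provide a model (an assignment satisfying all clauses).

y1=1  y2=0  y3=1  y4=1  y5=0  y6=1  y7=0  y8=1  y9=1  y10=0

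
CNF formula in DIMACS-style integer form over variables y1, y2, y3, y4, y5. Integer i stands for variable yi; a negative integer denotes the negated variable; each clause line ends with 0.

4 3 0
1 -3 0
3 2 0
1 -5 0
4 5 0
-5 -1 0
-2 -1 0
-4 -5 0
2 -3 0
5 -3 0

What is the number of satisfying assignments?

1

Satisfying assignments:
  y1=0 y2=1 y3=0 y4=1 y5=0
Count: 1.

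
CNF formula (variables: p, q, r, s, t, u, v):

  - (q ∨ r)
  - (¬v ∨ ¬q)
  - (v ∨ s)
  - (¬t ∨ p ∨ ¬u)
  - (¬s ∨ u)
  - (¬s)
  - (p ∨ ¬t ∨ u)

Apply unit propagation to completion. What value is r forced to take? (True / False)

(¬s) is a unit clause: s = False.
From (s ∨ v) and s = False: v = True.
In (¬q ∨ ¬v), ¬v is now false; ¬q must hold, so q = False.
(q ∨ r) with q = False leaves only r, so r = True.

True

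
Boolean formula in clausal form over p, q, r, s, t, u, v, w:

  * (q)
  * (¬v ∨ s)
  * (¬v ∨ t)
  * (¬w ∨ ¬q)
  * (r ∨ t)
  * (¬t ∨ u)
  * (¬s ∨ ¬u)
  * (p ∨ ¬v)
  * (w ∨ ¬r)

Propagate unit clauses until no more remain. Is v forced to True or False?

False

Unit clause (q) sets q = True.
From (¬w ∨ ¬q) and q = True: w = False.
From (¬r ∨ w) and w = False: r = False.
From (t ∨ r) and r = False: t = True.
From (u ∨ ¬t) and t = True: u = True.
From (¬s ∨ ¬u) and u = True: s = False.
In (s ∨ ¬v), s is now false; ¬v must hold, so v = False.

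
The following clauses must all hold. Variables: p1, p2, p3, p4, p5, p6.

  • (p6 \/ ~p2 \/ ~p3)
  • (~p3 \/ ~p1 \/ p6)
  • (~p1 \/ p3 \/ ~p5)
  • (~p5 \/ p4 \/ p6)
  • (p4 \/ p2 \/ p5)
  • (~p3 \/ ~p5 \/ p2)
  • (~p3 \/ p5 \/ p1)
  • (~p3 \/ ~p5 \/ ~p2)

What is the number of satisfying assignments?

21

Split on p3, then p5.
  p3=1, p5=1: a clause becomes empty — 0.
  p3=1, p5=0: remaining (p1,p2,p4,p6) ∈ {(1,0,1,1); (1,1,0,1); (1,1,1,1)} — 3.
  p3=0, p5=1: p2 free; 3 ways for (p1,p4,p6) × 2^1 = 6.
  p3=0, p5=0: p1, p6 free; 3 ways for (p2,p4) × 2^2 = 12.
Total: 0 + 3 + 6 + 12 = 21.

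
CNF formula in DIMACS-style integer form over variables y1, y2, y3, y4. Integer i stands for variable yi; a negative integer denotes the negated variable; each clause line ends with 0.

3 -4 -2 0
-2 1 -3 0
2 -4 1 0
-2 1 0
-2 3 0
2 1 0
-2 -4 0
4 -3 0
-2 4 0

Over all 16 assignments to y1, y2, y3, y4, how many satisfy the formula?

3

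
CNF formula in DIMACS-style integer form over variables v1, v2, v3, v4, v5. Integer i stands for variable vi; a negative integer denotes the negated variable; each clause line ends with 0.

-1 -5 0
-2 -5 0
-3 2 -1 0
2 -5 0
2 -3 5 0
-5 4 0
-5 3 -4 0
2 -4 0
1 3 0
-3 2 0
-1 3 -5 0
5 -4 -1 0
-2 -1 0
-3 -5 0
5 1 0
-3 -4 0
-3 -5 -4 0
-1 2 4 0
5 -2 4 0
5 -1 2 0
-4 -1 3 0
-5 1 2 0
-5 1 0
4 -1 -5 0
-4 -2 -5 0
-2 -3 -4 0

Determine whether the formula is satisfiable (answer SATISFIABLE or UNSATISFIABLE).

UNSATISFIABLE

v5 = True:
  propagation gives v1=False; an empty clause results — contradiction.
v5 = False:
  propagation gives v1=True, v4=False, v2=False; an empty clause results — contradiction.
Every branch closes, so no satisfying assignment exists.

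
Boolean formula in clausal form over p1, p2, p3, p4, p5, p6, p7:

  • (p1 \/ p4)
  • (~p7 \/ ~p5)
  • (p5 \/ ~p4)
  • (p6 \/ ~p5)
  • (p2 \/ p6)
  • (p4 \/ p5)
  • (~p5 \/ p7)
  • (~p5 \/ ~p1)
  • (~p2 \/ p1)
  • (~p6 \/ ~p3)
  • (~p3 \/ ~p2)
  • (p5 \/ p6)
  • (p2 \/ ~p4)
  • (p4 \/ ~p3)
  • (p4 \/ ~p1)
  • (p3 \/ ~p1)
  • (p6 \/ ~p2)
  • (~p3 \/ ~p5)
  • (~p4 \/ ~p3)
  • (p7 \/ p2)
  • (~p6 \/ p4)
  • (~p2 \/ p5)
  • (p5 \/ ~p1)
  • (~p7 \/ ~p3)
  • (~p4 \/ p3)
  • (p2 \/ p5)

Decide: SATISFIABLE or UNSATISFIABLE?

UNSATISFIABLE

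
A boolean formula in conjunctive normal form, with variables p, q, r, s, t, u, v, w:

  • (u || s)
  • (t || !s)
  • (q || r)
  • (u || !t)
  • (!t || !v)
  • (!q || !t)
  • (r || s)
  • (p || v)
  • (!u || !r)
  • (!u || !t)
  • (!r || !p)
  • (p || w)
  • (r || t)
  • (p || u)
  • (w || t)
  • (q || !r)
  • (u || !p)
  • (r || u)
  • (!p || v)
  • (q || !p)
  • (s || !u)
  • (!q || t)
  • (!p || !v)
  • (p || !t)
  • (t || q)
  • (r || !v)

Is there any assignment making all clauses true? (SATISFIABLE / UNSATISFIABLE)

UNSATISFIABLE

t = True:
  propagation gives u=True; an empty clause results — contradiction.
t = False:
  propagation gives s=False, u=True; an empty clause results — contradiction.
Every branch closes, so no satisfying assignment exists.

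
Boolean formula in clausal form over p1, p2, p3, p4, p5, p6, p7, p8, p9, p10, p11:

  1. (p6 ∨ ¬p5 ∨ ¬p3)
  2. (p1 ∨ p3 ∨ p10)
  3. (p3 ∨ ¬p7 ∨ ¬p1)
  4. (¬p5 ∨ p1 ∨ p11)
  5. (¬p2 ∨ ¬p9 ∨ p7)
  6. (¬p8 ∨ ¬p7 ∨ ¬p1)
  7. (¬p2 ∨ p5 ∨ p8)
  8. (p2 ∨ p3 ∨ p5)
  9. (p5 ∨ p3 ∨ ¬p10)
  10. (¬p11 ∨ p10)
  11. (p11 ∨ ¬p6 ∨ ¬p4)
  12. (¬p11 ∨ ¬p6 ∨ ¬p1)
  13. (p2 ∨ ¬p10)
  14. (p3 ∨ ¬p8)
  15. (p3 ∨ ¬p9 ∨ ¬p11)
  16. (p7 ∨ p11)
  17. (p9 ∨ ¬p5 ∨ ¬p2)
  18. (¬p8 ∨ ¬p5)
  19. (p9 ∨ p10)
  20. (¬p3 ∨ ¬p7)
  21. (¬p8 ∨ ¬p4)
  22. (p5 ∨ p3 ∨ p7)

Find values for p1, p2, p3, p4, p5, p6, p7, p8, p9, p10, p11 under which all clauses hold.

p1=True  p2=True  p3=True  p4=False  p5=False  p6=False  p7=False  p8=True  p9=False  p10=True  p11=True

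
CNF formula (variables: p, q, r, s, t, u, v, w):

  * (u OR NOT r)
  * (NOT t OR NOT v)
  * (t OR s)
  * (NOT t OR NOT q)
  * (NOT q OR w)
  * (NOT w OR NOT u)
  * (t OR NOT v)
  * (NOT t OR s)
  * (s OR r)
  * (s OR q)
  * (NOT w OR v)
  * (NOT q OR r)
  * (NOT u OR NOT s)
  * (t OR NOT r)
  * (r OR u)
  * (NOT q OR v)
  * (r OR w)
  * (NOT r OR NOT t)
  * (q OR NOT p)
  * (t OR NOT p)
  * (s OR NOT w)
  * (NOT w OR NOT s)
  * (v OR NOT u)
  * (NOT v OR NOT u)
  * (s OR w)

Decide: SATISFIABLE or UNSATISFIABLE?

UNSATISFIABLE

s = True:
  propagation gives u=False, r=False; an empty clause results — contradiction.
s = False:
  propagation gives t=True; an empty clause results — contradiction.
Every branch closes, so no satisfying assignment exists.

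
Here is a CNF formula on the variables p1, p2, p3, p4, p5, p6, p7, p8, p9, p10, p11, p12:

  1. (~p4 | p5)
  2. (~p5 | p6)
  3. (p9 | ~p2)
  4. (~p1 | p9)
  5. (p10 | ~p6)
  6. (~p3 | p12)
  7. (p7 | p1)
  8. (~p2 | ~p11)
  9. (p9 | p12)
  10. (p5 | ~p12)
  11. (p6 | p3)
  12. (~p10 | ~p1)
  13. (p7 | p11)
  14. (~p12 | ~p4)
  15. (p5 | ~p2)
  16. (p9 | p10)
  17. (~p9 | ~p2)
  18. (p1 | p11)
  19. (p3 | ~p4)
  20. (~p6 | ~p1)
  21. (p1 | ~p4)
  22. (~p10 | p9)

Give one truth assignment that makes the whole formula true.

p1 = F, p2 = F, p3 = F, p4 = F, p5 = F, p6 = T, p7 = T, p8 = T, p9 = T, p10 = T, p11 = T, p12 = F

Pure literal: p2 appears only negated; assign p2 = False.
Pure literal: p4 appears only negated; assign p4 = False.
Try p1 = False.
  then p7 is forced to True.
  then p11 is forced to True.
For the remaining variables, p3 = False, p5 = False, p6 = True, p8 = True, p9 = True, p10 = True, p12 = False works.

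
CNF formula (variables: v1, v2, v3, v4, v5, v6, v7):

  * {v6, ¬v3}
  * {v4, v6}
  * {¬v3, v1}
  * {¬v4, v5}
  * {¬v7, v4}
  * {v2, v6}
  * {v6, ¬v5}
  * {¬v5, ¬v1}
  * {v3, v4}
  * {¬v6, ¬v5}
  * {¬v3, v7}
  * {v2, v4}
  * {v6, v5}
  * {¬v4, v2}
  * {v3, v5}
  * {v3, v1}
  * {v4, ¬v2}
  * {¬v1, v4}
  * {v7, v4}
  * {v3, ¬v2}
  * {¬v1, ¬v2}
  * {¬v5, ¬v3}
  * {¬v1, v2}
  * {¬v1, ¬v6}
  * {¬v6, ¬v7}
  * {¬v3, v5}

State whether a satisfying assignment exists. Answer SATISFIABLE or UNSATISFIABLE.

UNSATISFIABLE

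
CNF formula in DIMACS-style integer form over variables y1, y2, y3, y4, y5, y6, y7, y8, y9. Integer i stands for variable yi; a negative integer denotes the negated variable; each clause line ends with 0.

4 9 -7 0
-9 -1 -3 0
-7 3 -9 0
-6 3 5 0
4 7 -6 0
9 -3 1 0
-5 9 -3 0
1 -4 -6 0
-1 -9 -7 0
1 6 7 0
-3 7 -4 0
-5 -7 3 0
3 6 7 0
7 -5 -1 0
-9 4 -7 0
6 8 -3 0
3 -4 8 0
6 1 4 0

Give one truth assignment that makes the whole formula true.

y1 = 0  y2 = 1  y3 = 0  y4 = 1  y5 = 0  y6 = 0  y7 = 1  y8 = 1  y9 = 0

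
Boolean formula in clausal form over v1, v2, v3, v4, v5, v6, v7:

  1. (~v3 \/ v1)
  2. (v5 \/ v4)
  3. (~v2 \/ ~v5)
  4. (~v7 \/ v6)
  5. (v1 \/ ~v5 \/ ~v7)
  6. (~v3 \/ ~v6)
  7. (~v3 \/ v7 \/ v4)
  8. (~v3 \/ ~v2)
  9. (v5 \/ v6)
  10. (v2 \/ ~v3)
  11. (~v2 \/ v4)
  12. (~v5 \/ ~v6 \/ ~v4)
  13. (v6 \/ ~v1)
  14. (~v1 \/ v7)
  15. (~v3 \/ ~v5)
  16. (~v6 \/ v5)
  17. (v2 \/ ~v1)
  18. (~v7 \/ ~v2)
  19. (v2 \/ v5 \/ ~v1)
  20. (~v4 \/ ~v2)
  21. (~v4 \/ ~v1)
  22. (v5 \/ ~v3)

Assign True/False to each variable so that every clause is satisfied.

v3 occurs only negated in the remaining clauses — set v3 = False.
Set v1 = False and propagate.
For the remaining variables, v2 = False, v4 = False, v5 = True, v6 = False, v7 = False works.

v1=False  v2=False  v3=False  v4=False  v5=True  v6=False  v7=False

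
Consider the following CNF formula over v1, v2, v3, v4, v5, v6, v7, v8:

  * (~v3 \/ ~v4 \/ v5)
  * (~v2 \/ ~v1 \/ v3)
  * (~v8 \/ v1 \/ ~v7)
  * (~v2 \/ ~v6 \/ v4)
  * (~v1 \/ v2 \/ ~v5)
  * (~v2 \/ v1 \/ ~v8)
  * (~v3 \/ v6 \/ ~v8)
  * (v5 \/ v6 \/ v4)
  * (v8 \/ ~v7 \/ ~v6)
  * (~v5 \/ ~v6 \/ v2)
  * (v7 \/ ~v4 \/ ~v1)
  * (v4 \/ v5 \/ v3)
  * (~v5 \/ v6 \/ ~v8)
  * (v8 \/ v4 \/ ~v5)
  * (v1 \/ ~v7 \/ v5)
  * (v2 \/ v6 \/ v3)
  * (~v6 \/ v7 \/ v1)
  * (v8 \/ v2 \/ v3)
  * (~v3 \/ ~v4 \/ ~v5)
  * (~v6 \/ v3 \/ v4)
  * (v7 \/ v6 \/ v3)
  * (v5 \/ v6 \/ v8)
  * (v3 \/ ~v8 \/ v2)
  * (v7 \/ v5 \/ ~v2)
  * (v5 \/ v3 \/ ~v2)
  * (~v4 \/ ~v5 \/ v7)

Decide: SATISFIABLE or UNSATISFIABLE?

SATISFIABLE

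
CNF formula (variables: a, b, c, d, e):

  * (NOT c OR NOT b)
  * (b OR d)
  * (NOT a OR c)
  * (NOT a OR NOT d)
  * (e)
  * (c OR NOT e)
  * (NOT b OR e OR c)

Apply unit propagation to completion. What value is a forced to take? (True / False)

False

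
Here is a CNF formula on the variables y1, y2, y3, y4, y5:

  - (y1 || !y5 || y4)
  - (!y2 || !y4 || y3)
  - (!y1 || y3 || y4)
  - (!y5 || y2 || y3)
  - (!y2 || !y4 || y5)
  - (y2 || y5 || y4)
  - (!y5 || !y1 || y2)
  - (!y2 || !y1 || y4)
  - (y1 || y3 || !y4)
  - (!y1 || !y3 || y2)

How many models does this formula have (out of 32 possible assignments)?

7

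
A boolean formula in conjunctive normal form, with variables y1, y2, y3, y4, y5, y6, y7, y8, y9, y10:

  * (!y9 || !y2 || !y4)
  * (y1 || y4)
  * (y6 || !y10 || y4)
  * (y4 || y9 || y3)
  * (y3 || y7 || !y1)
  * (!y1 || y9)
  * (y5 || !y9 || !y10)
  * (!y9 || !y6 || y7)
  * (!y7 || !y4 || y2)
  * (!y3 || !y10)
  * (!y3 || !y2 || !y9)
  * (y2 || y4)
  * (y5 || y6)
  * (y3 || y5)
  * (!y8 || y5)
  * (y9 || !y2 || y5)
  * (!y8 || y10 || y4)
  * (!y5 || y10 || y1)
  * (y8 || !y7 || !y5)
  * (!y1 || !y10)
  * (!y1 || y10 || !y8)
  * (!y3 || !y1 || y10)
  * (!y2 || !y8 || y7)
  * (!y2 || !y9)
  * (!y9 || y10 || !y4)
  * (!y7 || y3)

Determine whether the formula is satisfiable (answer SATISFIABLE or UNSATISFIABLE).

SATISFIABLE

Branch on y1: take y1 = False.
  then y4 is forced to True.
For the remaining variables, y2 = False, y3 = False, y5 = True, y6 = False, y7 = False, y8 = True, y9 = False, y10 = True works.
Every clause has at least one true literal under this assignment.
So y1=False  y2=False  y3=False  y4=True  y5=True  y6=False  y7=False  y8=True  y9=False  y10=True is a satisfying assignment.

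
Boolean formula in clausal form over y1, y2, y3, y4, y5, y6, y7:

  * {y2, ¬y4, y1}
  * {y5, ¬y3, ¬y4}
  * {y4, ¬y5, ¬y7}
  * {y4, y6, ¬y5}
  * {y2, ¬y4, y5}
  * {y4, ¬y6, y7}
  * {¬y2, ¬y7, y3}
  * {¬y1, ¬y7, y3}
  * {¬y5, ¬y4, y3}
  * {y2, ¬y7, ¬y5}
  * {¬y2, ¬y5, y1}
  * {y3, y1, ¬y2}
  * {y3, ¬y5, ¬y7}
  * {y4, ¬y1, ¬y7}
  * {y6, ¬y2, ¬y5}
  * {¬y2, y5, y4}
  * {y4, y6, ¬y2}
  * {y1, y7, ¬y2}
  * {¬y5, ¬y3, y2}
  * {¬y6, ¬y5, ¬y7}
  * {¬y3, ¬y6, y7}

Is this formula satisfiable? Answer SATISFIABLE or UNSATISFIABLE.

Set y1 = False and propagate.
Try y2 = False.
  then y4 is forced to False.
For the remaining variables, y3 = False, y5 = False, y6 = True, y7 = True works.
Every clause has at least one true literal under this assignment.
So y1=False, y2=False, y3=False, y4=False, y5=False, y6=True, y7=True is a satisfying assignment.

SATISFIABLE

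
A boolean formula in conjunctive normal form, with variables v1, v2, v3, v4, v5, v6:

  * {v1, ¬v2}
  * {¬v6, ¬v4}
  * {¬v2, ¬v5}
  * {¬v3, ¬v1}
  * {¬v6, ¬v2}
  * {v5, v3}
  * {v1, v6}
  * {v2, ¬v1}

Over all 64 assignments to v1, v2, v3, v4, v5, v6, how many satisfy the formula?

The models are:
  v1=0 v2=0 v3=0 v4=0 v5=1 v6=1
  v1=0 v2=0 v3=1 v4=0 v5=0 v6=1
  v1=0 v2=0 v3=1 v4=0 v5=1 v6=1
That's 3 in total.

3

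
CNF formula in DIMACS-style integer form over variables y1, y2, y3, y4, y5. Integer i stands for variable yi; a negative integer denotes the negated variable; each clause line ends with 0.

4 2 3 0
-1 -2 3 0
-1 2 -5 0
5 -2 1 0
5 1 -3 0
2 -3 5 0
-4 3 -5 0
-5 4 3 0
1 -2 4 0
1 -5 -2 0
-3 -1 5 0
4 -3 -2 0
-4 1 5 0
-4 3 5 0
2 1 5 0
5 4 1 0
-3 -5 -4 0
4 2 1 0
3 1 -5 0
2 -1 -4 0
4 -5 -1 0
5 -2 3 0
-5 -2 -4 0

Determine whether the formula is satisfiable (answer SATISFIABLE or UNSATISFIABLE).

y5 = True:
  y4 = True:
    propagation gives y3=True; an empty clause results — contradiction.
  y4 = False:
    propagation gives y3=True, y2=False, y1=False; an empty clause results — contradiction.
y5 = False:
  y1 = True:
    propagation gives y3=False, y2=False, y4=True; an empty clause results — contradiction.
  y1 = False:
    propagation gives y2=False; an empty clause results — contradiction.
Every branch closes, so no satisfying assignment exists.

UNSATISFIABLE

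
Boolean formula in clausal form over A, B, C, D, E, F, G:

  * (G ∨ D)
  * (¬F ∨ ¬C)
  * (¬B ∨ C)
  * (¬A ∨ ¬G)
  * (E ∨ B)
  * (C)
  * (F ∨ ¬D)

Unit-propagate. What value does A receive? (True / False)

(C) is a unit clause: C = True.
In (¬F ∨ ¬C), ¬C is now false; ¬F must hold, so F = False.
From (¬D ∨ F) and F = False: D = False.
(D ∨ G) with D = False leaves only G, so G = True.
(¬A ∨ ¬G) with G = True leaves only ¬A, so A = False.

False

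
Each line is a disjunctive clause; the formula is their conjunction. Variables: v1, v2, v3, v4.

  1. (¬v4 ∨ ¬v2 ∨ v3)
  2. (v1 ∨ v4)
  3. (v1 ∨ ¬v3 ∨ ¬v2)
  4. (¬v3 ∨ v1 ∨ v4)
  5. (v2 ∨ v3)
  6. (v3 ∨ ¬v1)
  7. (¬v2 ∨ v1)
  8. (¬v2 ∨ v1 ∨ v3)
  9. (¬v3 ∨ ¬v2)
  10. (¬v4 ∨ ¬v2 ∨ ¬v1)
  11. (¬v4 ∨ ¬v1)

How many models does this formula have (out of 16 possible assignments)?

The models are:
  v1=F v2=F v3=T v4=T
  v1=T v2=F v3=T v4=F
Count: 2.

2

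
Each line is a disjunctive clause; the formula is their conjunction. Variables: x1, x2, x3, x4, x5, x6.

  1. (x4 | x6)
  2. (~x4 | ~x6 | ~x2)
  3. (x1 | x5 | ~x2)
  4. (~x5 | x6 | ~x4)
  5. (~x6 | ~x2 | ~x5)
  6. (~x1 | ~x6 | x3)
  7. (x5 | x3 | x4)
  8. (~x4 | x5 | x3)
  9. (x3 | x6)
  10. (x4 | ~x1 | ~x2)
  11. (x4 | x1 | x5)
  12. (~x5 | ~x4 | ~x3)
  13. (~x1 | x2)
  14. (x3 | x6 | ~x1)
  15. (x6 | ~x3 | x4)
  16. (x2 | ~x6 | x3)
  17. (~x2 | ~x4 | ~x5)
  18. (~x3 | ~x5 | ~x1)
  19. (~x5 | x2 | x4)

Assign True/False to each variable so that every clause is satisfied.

x1=F, x2=F, x3=T, x4=T, x5=F, x6=F

Check each clause:
  1. (x4 | x6) — x4 is true.
  2. (~x6 | ~x4 | ~x2) — ~x6 is true.
  3. (x1 | x5 | ~x2) — ~x2 is true.
  4. (~x5 | ~x4 | x6) — ~x5 is true.
  5. (~x5 | ~x2 | ~x6) — ~x6 is true.
  6. (~x1 | ~x6 | x3) — ~x6 is true.
  7. (x5 | x3 | x4) — x3 is true.
  8. (~x4 | x5 | x3) — x3 is true.
  9. (x3 | x6) — x3 is true.
  10. (~x1 | ~x2 | x4) — x4 is true.
  11. (x5 | x4 | x1) — x4 is true.
  12. (~x5 | ~x3 | ~x4) — ~x5 is true.
  13. (x2 | ~x1) — ~x1 is true.
  14. (x6 | ~x1 | x3) — x3 is true.
  15. (~x3 | x6 | x4) — x4 is true.
  16. (x3 | ~x6 | x2) — x3 is true.
  17. (~x4 | ~x2 | ~x5) — ~x5 is true.
  18. (~x1 | ~x3 | ~x5) — ~x5 is true.
  19. (~x5 | x4 | x2) — ~x5 is true.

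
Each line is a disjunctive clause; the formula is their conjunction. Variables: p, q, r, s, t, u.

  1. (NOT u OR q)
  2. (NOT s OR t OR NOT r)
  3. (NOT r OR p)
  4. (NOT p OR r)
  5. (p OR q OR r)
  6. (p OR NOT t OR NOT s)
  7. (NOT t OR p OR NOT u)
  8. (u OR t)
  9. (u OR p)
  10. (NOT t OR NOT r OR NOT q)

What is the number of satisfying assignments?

5

Satisfying assignments:
  p=0 q=1 r=0 s=0 t=0 u=1
  p=0 q=1 r=0 s=1 t=0 u=1
  p=1 q=0 r=1 s=0 t=1 u=0
  p=1 q=0 r=1 s=1 t=1 u=0
  p=1 q=1 r=1 s=0 t=0 u=1
Count: 5.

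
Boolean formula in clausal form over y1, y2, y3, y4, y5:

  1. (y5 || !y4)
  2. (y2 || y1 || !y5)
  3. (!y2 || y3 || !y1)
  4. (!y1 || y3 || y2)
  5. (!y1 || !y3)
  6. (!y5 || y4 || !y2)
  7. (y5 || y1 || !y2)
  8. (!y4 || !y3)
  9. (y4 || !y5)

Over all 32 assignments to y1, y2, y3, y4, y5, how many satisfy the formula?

Satisfying assignments:
  y1=0 y2=0 y3=0 y4=0 y5=0
  y1=0 y2=0 y3=1 y4=0 y5=0
  y1=0 y2=1 y3=0 y4=1 y5=1
That's 3 in total.

3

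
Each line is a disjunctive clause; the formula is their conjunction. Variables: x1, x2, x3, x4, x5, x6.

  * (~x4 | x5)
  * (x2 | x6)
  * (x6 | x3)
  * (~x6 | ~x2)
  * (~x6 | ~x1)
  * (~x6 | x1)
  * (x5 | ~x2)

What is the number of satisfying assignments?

Satisfying assignments:
  x1=0 x2=1 x3=1 x4=0 x5=1 x6=0
  x1=0 x2=1 x3=1 x4=1 x5=1 x6=0
  x1=1 x2=1 x3=1 x4=0 x5=1 x6=0
  x1=1 x2=1 x3=1 x4=1 x5=1 x6=0
That's 4 in total.

4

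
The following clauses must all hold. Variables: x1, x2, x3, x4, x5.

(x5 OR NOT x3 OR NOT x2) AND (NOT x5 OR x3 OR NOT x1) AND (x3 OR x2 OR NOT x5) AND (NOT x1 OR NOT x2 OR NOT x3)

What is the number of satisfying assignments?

Case analysis on x3 and x2:
  x3=T, x2=T: remaining (x1,x4,x5) ∈ {(F,F,T); (F,T,T)} — 2.
  x3=T, x2=F: x1, x4, x5 free → 2^3 = 8.
  x3=F, x2=T: x4 free; 3 ways for (x1,x5) × 2^1 = 6.
  x3=F, x2=F: remaining (x1,x4,x5) ∈ {(F,F,F); (F,T,F); (T,F,F); (T,T,F)} — 4.
Total: 2 + 8 + 6 + 4 = 20.

20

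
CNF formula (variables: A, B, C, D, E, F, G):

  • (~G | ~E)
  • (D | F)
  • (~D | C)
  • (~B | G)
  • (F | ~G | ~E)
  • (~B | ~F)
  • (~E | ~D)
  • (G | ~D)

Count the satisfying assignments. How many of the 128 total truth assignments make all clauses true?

18

Case analysis on D and G:
  D=1, G=1: A free; 3 ways for (B,C,E,F) × 2^1 = 6.
  D=1, G=0: a clause becomes empty — 0.
  D=0, G=1: remaining (A,B,C,E,F) ∈ {(0,0,0,0,1); (0,0,1,0,1); (1,0,0,0,1); (1,0,1,0,1)} — 4.
  D=0, G=0: forces B=0; F=1; A, C, E free → 2^3 = 8.
Total: 6 + 0 + 4 + 8 = 18.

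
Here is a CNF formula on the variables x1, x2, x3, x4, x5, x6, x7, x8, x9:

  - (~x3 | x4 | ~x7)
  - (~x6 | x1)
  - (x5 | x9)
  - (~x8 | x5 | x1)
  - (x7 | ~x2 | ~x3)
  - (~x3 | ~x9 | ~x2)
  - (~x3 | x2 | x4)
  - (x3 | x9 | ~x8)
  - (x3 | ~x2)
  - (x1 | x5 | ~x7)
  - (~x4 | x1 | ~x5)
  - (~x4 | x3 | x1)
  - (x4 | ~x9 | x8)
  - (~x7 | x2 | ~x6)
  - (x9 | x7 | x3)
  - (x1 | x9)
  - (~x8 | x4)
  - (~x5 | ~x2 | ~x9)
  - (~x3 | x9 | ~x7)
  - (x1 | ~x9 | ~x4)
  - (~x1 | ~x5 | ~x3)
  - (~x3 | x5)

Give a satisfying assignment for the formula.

Pure literal: x6 appears only negated; assign x6 = False.
Set x1 = True and propagate.
Set x2 = False and propagate.
Branch on x3: take x3 = False.
For the remaining variables, x4 = True, x5 = True, x7 = True, x8 = False, x9 = False works.

x1=True  x2=False  x3=False  x4=True  x5=True  x6=False  x7=True  x8=False  x9=False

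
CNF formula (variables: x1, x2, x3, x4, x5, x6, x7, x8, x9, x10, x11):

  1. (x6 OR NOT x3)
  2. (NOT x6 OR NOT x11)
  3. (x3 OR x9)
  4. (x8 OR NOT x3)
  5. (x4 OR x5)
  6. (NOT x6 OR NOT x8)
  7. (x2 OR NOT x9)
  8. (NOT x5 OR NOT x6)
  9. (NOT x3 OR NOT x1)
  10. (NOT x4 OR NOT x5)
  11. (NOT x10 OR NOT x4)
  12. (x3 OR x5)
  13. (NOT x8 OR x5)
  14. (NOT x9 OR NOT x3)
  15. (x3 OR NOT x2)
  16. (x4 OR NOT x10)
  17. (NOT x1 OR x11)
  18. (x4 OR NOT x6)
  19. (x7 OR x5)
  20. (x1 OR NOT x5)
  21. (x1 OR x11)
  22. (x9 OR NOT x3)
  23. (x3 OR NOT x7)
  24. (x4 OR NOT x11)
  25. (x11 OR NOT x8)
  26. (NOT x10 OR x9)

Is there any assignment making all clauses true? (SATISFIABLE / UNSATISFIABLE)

UNSATISFIABLE

x3 = True:
  propagation gives x6=True, x11=False, x8=True; an empty clause results — contradiction.
x3 = False:
  propagation gives x9=True, x2=True; an empty clause results — contradiction.
Every branch closes, so no satisfying assignment exists.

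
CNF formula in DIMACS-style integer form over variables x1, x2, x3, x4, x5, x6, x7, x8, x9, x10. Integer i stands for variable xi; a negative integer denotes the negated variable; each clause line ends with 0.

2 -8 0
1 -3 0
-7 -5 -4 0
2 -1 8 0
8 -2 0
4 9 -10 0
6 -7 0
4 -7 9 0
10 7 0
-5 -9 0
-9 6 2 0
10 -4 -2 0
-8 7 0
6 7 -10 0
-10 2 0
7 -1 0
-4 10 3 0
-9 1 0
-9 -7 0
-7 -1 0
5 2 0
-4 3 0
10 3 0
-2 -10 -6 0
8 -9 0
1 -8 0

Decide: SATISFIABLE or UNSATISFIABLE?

UNSATISFIABLE

x7 = True:
  propagation gives x6=True, x9=False, x4=True, x5=False; an empty clause results — contradiction.
x7 = False:
  propagation gives x10=True, x8=False, x2=False; an empty clause results — contradiction.
Every branch closes, so no satisfying assignment exists.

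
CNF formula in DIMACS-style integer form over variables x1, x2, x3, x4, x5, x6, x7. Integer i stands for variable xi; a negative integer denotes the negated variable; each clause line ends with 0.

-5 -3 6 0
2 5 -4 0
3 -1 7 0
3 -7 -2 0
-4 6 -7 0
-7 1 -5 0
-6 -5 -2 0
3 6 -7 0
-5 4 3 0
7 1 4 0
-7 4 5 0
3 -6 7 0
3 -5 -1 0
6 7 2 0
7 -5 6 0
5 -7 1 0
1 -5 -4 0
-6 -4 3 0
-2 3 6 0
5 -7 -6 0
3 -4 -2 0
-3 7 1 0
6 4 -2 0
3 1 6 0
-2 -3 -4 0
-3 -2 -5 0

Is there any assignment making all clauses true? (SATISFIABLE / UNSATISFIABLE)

SATISFIABLE

Try x1 = True.
Branch on x2: take x2 = True.
Try x3 = True.
  then x4 is forced to False.
  then x6 is forced to True.
  then x5 is forced to False.
  then x7 is forced to False.
Every clause has at least one true literal under this assignment.
So x1 = T, x2 = T, x3 = T, x4 = F, x5 = F, x6 = T, x7 = F is a satisfying assignment.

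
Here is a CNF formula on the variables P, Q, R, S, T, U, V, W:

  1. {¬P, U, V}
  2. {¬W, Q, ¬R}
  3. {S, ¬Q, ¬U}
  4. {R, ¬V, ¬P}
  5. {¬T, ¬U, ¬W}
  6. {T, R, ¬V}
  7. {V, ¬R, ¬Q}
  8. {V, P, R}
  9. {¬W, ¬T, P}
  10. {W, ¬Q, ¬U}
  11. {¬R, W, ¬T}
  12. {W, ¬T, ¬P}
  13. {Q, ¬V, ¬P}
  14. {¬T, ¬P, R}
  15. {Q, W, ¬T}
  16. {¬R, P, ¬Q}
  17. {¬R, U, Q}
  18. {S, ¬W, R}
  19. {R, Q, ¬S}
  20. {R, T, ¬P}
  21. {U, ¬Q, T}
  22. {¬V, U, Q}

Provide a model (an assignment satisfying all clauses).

P=T, Q=T, R=T, S=T, T=T, U=F, V=T, W=T

Check each clause:
  1. {¬P, V, U} — V is true.
  2. {¬W, Q, ¬R} — Q is true.
  3. {¬U, S, ¬Q} — ¬U is true.
  4. {¬P, ¬V, R} — R is true.
  5. {¬U, ¬W, ¬T} — ¬U is true.
  6. {R, T, ¬V} — R is true.
  7. {¬R, V, ¬Q} — V is true.
  8. {R, P, V} — P is true.
  9. {P, ¬W, ¬T} — P is true.
  10. {W, ¬U, ¬Q} — W is true.
  11. {¬R, ¬T, W} — W is true.
  12. {¬P, ¬T, W} — W is true.
  13. {Q, ¬P, ¬V} — Q is true.
  14. {¬P, R, ¬T} — R is true.
  15. {¬T, W, Q} — W is true.
  16. {P, ¬R, ¬Q} — P is true.
  17. {U, ¬R, Q} — Q is true.
  18. {S, ¬W, R} — R is true.
  19. {R, ¬S, Q} — Q is true.
  20. {T, ¬P, R} — R is true.
  21. {T, U, ¬Q} — T is true.
  22. {¬V, U, Q} — Q is true.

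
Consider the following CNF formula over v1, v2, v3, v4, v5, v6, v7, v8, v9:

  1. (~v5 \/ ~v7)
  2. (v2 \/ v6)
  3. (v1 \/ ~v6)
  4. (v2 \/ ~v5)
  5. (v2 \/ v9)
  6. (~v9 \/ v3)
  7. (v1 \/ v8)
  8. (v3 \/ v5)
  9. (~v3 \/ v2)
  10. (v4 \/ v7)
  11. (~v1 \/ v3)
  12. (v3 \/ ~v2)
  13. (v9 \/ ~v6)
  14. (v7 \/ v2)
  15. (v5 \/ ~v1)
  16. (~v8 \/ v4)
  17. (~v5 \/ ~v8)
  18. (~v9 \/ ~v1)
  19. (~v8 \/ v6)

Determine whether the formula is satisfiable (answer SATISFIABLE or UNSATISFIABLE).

v4 occurs only positively in the remaining clauses — set v4 = True.
Branch on v1: take v1 = True.
  then v3 is forced to True.
  then v2 is forced to True.
  then v5 is forced to True.
  then v7 is forced to False.
  then v8 is forced to False.
  then v9 is forced to False.
  then v6 is forced to False.
Every clause has at least one true literal under this assignment.
So v1 = True, v2 = True, v3 = True, v4 = True, v5 = True, v6 = False, v7 = False, v8 = False, v9 = False is a satisfying assignment.

SATISFIABLE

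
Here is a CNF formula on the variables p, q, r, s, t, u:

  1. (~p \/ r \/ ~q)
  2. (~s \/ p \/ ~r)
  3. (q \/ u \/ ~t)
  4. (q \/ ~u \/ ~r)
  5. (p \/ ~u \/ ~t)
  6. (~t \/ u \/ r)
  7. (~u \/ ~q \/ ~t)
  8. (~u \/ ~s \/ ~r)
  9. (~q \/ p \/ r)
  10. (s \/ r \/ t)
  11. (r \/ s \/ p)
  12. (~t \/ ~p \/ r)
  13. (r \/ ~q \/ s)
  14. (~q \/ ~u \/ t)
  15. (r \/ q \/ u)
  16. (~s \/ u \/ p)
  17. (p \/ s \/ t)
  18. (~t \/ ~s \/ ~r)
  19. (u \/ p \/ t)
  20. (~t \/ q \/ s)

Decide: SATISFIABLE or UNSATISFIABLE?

SATISFIABLE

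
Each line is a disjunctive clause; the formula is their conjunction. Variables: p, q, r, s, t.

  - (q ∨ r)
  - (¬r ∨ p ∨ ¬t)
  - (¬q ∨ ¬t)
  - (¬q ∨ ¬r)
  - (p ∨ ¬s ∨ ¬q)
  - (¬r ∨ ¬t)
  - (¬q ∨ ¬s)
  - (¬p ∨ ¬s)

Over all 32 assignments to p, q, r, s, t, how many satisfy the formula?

5

The models are:
  p=0 q=0 r=1 s=0 t=0
  p=0 q=0 r=1 s=1 t=0
  p=0 q=1 r=0 s=0 t=0
  p=1 q=0 r=1 s=0 t=0
  p=1 q=1 r=0 s=0 t=0
Count: 5.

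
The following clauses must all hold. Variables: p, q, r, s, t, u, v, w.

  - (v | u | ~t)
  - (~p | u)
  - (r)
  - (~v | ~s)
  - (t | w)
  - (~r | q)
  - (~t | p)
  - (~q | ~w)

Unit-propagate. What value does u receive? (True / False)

(r) is a unit clause: r = True.
From (q | ~r) and r = True: q = True.
(~q | ~w): since q = True, the clause reduces to (~w). w = False.
(t | w) with w = False leaves only t, so t = True.
(~t | p) with t = True leaves only p, so p = True.
(u | ~p) with p = True leaves only u, so u = True.

True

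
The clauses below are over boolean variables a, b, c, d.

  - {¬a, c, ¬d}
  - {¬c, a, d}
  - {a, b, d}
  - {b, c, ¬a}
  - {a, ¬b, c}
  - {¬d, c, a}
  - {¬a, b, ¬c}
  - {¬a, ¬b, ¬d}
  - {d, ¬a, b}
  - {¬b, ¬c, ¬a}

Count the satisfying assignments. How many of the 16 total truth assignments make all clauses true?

3

The models are:
  a=F b=F c=T d=T
  a=F b=T c=T d=T
  a=T b=T c=F d=F
That's 3 in total.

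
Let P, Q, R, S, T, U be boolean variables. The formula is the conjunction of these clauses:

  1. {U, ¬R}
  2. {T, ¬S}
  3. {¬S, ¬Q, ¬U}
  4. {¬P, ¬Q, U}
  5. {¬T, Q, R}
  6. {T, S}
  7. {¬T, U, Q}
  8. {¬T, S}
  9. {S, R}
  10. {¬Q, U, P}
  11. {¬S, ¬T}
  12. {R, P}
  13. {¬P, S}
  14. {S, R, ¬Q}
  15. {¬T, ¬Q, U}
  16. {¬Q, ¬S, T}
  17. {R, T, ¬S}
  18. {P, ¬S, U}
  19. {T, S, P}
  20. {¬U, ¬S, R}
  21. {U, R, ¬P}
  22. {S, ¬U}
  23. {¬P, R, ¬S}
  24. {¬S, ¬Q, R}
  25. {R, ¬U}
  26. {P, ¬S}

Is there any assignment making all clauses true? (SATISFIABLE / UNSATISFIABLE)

S = True:
  propagation gives T=True; an empty clause results — contradiction.
S = False:
  propagation gives T=True; an empty clause results — contradiction.
Every branch closes, so no satisfying assignment exists.

UNSATISFIABLE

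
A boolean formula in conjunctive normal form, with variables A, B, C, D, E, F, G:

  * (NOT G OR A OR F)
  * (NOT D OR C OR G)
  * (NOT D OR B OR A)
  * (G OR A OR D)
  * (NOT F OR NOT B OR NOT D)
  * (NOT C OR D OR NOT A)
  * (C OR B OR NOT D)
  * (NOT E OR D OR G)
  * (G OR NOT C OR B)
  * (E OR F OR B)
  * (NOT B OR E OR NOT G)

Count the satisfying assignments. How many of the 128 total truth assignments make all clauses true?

23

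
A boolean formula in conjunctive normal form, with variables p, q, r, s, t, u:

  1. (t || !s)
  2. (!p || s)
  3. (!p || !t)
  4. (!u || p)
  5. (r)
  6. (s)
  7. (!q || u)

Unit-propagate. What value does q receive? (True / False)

Unit clause (r) sets r = True.
Unit clause (s) sets s = True.
From (t || !s) and s = True: t = True.
In (!t || !p), !t is now false; !p must hold, so p = False.
(p || !u) with p = False leaves only !u, so u = False.
(!q || u) with u = False leaves only !q, so q = False.

False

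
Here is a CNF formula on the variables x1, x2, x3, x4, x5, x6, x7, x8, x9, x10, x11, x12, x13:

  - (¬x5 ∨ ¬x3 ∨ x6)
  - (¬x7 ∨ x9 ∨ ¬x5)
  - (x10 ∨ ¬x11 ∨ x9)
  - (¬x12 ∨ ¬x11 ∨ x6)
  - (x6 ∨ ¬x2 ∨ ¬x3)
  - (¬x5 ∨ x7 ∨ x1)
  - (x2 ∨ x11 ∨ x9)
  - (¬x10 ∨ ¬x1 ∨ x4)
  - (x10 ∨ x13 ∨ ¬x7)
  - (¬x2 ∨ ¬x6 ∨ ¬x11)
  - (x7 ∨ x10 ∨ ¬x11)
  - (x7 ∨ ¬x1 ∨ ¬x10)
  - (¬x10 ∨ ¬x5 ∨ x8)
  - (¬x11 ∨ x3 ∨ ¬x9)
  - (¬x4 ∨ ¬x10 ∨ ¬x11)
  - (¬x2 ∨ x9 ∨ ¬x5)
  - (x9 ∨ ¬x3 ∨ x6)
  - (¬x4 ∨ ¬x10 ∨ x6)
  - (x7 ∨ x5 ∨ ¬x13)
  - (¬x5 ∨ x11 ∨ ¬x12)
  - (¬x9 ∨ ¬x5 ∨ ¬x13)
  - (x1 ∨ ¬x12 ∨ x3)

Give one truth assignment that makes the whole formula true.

x1 = False  x2 = False  x3 = True  x4 = True  x5 = False  x6 = True  x7 = True  x8 = True  x9 = True  x10 = False  x11 = False  x12 = False  x13 = True

Check each clause:
  1. (x6 ∨ ¬x5 ∨ ¬x3) — ¬x5 is true.
  2. (¬x5 ∨ ¬x7 ∨ x9) — x9 is true.
  3. (x9 ∨ ¬x11 ∨ x10) — x9 is true.
  4. (x6 ∨ ¬x11 ∨ ¬x12) — ¬x12 is true.
  5. (¬x2 ∨ ¬x3 ∨ x6) — x6 is true.
  6. (x7 ∨ x1 ∨ ¬x5) — ¬x5 is true.
  7. (x9 ∨ x2 ∨ x11) — x9 is true.
  8. (x4 ∨ ¬x1 ∨ ¬x10) — x4 is true.
  9. (¬x7 ∨ x13 ∨ x10) — x13 is true.
  10. (¬x11 ∨ ¬x2 ∨ ¬x6) — ¬x11 is true.
  11. (x10 ∨ x7 ∨ ¬x11) — ¬x11 is true.
  12. (¬x10 ∨ x7 ∨ ¬x1) — ¬x10 is true.
  13. (¬x5 ∨ x8 ∨ ¬x10) — x8 is true.
  14. (¬x9 ∨ ¬x11 ∨ x3) — x3 is true.
  15. (¬x11 ∨ ¬x10 ∨ ¬x4) — ¬x11 is true.
  16. (x9 ∨ ¬x2 ∨ ¬x5) — x9 is true.
  17. (¬x3 ∨ x6 ∨ x9) — x9 is true.
  18. (x6 ∨ ¬x4 ∨ ¬x10) — ¬x10 is true.
  19. (¬x13 ∨ x7 ∨ x5) — x7 is true.
  20. (¬x5 ∨ x11 ∨ ¬x12) — ¬x12 is true.
  21. (¬x13 ∨ ¬x5 ∨ ¬x9) — ¬x5 is true.
  22. (x3 ∨ x1 ∨ ¬x12) — x3 is true.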